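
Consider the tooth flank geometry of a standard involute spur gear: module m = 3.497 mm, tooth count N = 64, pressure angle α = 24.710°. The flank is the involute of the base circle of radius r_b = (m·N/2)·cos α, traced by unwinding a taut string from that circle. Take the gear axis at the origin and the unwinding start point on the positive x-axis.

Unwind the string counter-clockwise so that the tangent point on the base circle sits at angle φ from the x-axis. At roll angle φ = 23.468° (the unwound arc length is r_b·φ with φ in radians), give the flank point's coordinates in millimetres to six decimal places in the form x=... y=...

x=109.830598 y=2.289682

pitch radius r_p = m·N/2 = 3.497·64/2 = 111.904000
base radius r_b = r_p·cos α = 111.904000·cos 24.710° = 101.657536
roll angle φ = 23.468° = 0.40959387 rad
x = r_b·(cos φ + φ·sin φ) = 101.657536·(0.91728263 + 0.40959387·0.39823682) = 109.830598
y = r_b·(sin φ − φ·cos φ) = 101.657536·(0.39823682 − 0.40959387·0.91728263) = 2.289682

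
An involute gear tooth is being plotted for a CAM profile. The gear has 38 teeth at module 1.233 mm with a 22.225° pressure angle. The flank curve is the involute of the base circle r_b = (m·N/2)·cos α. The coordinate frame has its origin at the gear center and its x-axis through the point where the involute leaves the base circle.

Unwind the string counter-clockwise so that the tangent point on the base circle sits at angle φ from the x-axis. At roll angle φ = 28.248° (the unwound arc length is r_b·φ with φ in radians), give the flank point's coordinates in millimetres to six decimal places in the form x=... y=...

x=24.164156 y=0.845416

pitch radius r_p = m·N/2 = 1.233·38/2 = 23.427000
base radius r_b = r_p·cos α = 23.427000·cos 22.225° = 21.686506
roll angle φ = 28.248° = 0.49302061 rad
x = r_b·(cos φ + φ·sin φ) = 21.686506·(0.88090726 + 0.49302061·0.47328892) = 24.164156
y = r_b·(sin φ − φ·cos φ) = 21.686506·(0.47328892 − 0.49302061·0.88090726) = 0.845416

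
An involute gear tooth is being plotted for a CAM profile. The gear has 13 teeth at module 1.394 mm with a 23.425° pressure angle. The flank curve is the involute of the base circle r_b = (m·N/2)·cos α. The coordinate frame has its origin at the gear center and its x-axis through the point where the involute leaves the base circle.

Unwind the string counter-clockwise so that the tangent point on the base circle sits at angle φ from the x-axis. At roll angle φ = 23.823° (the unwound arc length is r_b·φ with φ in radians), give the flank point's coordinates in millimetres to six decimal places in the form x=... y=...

pitch radius r_p = m·N/2 = 1.394·13/2 = 9.061000
base radius r_b = r_p·cos α = 9.061000·cos 23.425° = 8.314204
roll angle φ = 23.823° = 0.41578979 rad
x = r_b·(cos φ + φ·sin φ) = 8.314204·(0.91479760 + 0.41578979·0.40391255) = 9.002124
y = r_b·(sin φ − φ·cos φ) = 8.314204·(0.40391255 − 0.41578979·0.91479760) = 0.195792

x=9.002124 y=0.195792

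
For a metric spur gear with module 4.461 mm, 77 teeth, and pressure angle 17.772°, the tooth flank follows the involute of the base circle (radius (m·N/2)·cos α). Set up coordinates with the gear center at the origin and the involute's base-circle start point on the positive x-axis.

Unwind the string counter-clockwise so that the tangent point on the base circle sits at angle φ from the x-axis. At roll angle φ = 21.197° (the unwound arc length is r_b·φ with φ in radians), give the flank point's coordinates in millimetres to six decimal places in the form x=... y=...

pitch radius r_p = m·N/2 = 4.461·77/2 = 171.748500
base radius r_b = r_p·cos α = 171.748500·cos 17.772° = 163.552433
roll angle φ = 21.197° = 0.36995744 rad
x = r_b·(cos φ + φ·sin φ) = 163.552433·(0.93234273 + 0.36995744·0.36157575) = 174.364946
y = r_b·(sin φ − φ·cos φ) = 163.552433·(0.36157575 − 0.36995744·0.93234273) = 2.722922

x=174.364946 y=2.722922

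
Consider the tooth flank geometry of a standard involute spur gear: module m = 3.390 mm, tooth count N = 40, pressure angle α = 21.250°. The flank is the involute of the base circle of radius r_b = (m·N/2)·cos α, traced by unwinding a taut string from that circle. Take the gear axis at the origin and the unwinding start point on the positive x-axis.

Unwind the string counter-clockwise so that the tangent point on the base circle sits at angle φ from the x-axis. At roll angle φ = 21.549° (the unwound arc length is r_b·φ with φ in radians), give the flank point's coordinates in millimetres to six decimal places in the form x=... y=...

x=67.502512 y=1.104806

pitch radius r_p = m·N/2 = 3.390·40/2 = 67.800000
base radius r_b = r_p·cos α = 67.800000·cos 21.250° = 63.190134
roll angle φ = 21.549° = 0.37610100 rad
x = r_b·(cos φ + φ·sin φ) = 63.190134·(0.93010379 + 0.37610100·0.36729680) = 67.502512
y = r_b·(sin φ − φ·cos φ) = 63.190134·(0.36729680 − 0.37610100·0.93010379) = 1.104806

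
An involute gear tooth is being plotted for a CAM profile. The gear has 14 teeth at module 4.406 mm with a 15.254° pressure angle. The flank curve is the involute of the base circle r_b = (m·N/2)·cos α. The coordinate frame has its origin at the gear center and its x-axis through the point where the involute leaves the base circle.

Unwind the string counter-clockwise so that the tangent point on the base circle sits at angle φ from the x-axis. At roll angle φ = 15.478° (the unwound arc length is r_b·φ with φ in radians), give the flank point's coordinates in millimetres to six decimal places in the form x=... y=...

x=30.821402 y=0.194110

pitch radius r_p = m·N/2 = 4.406·14/2 = 30.842000
base radius r_b = r_p·cos α = 30.842000·cos 15.254° = 29.755404
roll angle φ = 15.478° = 0.27014206 rad
x = r_b·(cos φ + φ·sin φ) = 29.755404·(0.96373299 + 0.27014206·0.26686835) = 30.821402
y = r_b·(sin φ − φ·cos φ) = 29.755404·(0.26686835 − 0.27014206·0.96373299) = 0.194110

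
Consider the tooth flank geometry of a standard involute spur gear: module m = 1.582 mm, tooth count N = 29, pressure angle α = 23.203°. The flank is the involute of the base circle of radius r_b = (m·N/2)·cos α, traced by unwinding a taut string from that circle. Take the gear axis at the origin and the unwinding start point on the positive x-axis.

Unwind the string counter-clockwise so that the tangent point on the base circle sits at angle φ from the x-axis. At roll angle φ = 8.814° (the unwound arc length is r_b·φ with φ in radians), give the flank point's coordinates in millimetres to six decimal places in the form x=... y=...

x=21.331567 y=0.025524

pitch radius r_p = m·N/2 = 1.582·29/2 = 22.939000
base radius r_b = r_p·cos α = 22.939000·cos 23.203° = 21.083572
roll angle φ = 8.814° = 0.15383332 rad
x = r_b·(cos φ + φ·sin φ) = 21.083572·(0.98819097 + 0.15383332·0.15322730) = 21.331567
y = r_b·(sin φ − φ·cos φ) = 21.083572·(0.15322730 − 0.15383332·0.98819097) = 0.025524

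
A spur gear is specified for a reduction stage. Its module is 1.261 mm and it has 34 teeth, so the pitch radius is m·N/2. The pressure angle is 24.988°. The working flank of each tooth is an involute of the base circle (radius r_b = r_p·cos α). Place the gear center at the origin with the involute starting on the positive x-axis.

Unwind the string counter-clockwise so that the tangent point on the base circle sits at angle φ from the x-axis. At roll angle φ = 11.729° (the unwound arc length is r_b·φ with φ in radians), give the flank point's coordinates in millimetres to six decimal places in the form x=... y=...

x=19.833288 y=0.055329

pitch radius r_p = m·N/2 = 1.261·34/2 = 21.437000
base radius r_b = r_p·cos α = 21.437000·cos 24.988° = 19.430417
roll angle φ = 11.729° = 0.20470967 rad
x = r_b·(cos φ + φ·sin φ) = 19.430417·(0.97912005 + 0.20470967·0.20328290) = 19.833288
y = r_b·(sin φ − φ·cos φ) = 19.430417·(0.20328290 − 0.20470967·0.97912005) = 0.055329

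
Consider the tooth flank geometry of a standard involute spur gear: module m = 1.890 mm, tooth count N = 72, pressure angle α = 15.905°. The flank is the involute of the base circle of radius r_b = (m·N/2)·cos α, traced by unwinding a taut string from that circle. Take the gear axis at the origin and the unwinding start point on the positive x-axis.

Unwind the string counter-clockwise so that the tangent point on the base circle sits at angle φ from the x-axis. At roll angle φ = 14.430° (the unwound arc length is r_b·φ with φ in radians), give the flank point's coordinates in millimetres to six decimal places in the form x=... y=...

pitch radius r_p = m·N/2 = 1.890·72/2 = 68.040000
base radius r_b = r_p·cos α = 68.040000·cos 15.905° = 65.435252
roll angle φ = 14.430° = 0.25185101 rad
x = r_b·(cos φ + φ·sin φ) = 65.435252·(0.96845281 + 0.25185101·0.24919700) = 67.477704
y = r_b·(sin φ − φ·cos φ) = 65.435252·(0.24919700 − 0.25185101·0.96845281) = 0.346230

x=67.477704 y=0.346230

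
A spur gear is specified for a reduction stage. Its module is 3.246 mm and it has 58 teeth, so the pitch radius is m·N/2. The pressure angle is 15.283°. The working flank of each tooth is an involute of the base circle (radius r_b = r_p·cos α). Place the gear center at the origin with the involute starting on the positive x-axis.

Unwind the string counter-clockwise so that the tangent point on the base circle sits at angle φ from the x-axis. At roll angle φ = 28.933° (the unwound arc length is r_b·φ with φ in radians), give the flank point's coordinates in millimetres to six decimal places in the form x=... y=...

pitch radius r_p = m·N/2 = 3.246·58/2 = 94.134000
base radius r_b = r_p·cos α = 94.134000·cos 15.283° = 90.805014
roll angle φ = 28.933° = 0.50497611 rad
x = r_b·(cos φ + φ·sin φ) = 90.805014·(0.87518603 + 0.50497611·0.48378653) = 101.655003
y = r_b·(sin φ − φ·cos φ) = 90.805014·(0.48378653 − 0.50497611·0.87518603) = 3.799145

x=101.655003 y=3.799145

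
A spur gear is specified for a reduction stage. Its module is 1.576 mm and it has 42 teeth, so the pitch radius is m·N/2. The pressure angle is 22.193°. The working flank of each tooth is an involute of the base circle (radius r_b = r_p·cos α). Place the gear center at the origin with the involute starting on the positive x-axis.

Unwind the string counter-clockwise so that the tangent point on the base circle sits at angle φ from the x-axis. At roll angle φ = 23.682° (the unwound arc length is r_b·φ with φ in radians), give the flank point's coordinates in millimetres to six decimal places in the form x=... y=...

x=33.151031 y=0.709048

pitch radius r_p = m·N/2 = 1.576·42/2 = 33.096000
base radius r_b = r_p·cos α = 33.096000·cos 22.193° = 30.644140
roll angle φ = 23.682° = 0.41332887 rad
x = r_b·(cos φ + φ·sin φ) = 30.644140·(0.91578882 + 0.41332887·0.40166009) = 33.151031
y = r_b·(sin φ − φ·cos φ) = 30.644140·(0.40166009 − 0.41332887·0.91578882) = 0.709048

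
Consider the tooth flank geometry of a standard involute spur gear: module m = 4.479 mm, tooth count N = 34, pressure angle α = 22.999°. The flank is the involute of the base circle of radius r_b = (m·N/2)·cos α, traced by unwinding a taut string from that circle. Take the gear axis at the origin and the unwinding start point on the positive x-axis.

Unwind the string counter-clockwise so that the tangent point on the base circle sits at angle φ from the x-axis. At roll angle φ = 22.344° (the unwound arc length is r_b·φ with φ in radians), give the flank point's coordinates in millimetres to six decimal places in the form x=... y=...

x=75.219325 y=1.364689

pitch radius r_p = m·N/2 = 4.479·34/2 = 76.143000
base radius r_b = r_p·cos α = 76.143000·cos 22.999° = 70.090520
roll angle φ = 22.344° = 0.38997637 rad
x = r_b·(cos φ + φ·sin φ) = 70.090520·(0.92491804 + 0.38997637·0.38016656) = 75.219325
y = r_b·(sin φ − φ·cos φ) = 70.090520·(0.38016656 − 0.38997637·0.92491804) = 1.364689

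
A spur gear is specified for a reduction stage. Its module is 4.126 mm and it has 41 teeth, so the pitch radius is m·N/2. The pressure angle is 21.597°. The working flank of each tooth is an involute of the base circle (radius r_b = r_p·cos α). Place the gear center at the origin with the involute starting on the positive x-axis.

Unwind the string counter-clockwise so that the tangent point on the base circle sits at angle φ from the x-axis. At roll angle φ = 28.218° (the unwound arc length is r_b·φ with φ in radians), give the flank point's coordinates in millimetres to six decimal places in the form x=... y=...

x=87.612097 y=3.056254

pitch radius r_p = m·N/2 = 4.126·41/2 = 84.583000
base radius r_b = r_p·cos α = 84.583000·cos 21.597° = 78.644915
roll angle φ = 28.218° = 0.49249701 rad
x = r_b·(cos φ + φ·sin φ) = 78.644915·(0.88115495 + 0.49249701·0.47282761) = 87.612097
y = r_b·(sin φ − φ·cos φ) = 78.644915·(0.47282761 − 0.49249701·0.88115495) = 3.056254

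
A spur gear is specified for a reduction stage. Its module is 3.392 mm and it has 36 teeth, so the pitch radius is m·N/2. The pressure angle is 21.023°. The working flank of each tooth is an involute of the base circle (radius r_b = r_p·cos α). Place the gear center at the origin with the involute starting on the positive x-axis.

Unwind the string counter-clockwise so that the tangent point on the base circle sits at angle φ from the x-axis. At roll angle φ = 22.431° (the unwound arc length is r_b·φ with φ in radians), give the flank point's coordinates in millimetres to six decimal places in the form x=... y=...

x=61.193490 y=1.122532

pitch radius r_p = m·N/2 = 3.392·36/2 = 61.056000
base radius r_b = r_p·cos α = 61.056000·cos 21.023° = 56.991899
roll angle φ = 22.431° = 0.39149480 rad
x = r_b·(cos φ + φ·sin φ) = 56.991899·(0.92433972 + 0.39149480·0.38157055) = 61.193490
y = r_b·(sin φ − φ·cos φ) = 56.991899·(0.38157055 − 0.39149480·0.92433972) = 1.122532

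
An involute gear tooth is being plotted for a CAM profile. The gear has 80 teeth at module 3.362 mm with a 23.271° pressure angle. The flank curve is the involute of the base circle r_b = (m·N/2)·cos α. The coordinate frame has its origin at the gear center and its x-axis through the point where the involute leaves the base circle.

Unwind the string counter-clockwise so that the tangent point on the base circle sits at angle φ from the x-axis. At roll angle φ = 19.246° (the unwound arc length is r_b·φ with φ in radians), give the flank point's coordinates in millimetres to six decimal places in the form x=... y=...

x=130.313868 y=1.543228

pitch radius r_p = m·N/2 = 3.362·80/2 = 134.480000
base radius r_b = r_p·cos α = 134.480000·cos 23.271° = 123.539577
roll angle φ = 19.246° = 0.33590607 rad
x = r_b·(cos φ + φ·sin φ) = 123.539577·(0.94411203 + 0.33590607·0.32962473) = 130.313868
y = r_b·(sin φ − φ·cos φ) = 123.539577·(0.32962473 − 0.33590607·0.94411203) = 1.543228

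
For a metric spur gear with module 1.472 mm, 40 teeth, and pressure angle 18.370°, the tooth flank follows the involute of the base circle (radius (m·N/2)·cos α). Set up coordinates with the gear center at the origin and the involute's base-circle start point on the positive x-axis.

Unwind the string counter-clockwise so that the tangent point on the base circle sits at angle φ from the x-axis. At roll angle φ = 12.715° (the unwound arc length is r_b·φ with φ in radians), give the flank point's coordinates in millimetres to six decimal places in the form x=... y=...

pitch radius r_p = m·N/2 = 1.472·40/2 = 29.440000
base radius r_b = r_p·cos α = 29.440000·cos 18.370° = 27.939772
roll angle φ = 12.715° = 0.22191861 rad
x = r_b·(cos φ + φ·sin φ) = 27.939772·(0.97547695 + 0.22191861·0.22010159) = 28.619311
y = r_b·(sin φ − φ·cos φ) = 27.939772·(0.22010159 − 0.22191861·0.97547695) = 0.101284

x=28.619311 y=0.101284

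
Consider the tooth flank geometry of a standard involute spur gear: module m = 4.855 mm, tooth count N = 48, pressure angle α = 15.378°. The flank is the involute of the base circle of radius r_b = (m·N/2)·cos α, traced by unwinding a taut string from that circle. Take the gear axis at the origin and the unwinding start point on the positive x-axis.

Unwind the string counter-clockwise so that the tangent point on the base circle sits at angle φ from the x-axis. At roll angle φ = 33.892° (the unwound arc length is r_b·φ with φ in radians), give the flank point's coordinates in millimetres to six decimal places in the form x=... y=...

pitch radius r_p = m·N/2 = 4.855·48/2 = 116.520000
base radius r_b = r_p·cos α = 116.520000·cos 15.378° = 112.348269
roll angle φ = 33.892° = 0.59152699 rad
x = r_b·(cos φ + φ·sin φ) = 112.348269·(0.83009015 + 0.59152699·0.55762921) = 130.317575
y = r_b·(sin φ − φ·cos φ) = 112.348269·(0.55762921 − 0.59152699·0.83009015) = 7.483348

x=130.317575 y=7.483348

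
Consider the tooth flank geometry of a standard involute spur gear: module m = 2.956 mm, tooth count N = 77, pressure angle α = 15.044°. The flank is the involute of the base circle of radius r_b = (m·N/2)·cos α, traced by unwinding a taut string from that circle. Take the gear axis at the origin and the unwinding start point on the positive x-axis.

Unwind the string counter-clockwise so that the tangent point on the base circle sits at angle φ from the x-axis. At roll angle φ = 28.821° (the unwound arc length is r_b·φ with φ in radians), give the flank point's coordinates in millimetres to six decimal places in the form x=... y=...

x=122.942930 y=4.545989

pitch radius r_p = m·N/2 = 2.956·77/2 = 113.806000
base radius r_b = r_p·cos α = 113.806000·cos 15.044° = 109.905502
roll angle φ = 28.821° = 0.50302134 rad
x = r_b·(cos φ + φ·sin φ) = 109.905502·(0.87613005 + 0.50302134·0.48207482) = 122.942930
y = r_b·(sin φ − φ·cos φ) = 109.905502·(0.48207482 − 0.50302134·0.87613005) = 4.545989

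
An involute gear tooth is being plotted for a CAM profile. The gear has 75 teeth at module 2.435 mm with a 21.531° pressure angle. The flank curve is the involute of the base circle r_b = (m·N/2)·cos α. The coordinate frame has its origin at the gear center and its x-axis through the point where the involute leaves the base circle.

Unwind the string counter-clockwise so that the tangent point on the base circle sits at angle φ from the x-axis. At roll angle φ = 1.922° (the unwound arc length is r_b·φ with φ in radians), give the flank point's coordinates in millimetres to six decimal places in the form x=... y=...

pitch radius r_p = m·N/2 = 2.435·75/2 = 91.312500
base radius r_b = r_p·cos α = 91.312500·cos 21.531° = 84.940635
roll angle φ = 1.922° = 0.03354523 rad
x = r_b·(cos φ + φ·sin φ) = 84.940635·(0.99943741 + 0.03354523·0.03353894) = 84.988412
y = r_b·(sin φ − φ·cos φ) = 84.940635·(0.03353894 − 0.03354523·0.99943741) = 0.001069

x=84.988412 y=0.001069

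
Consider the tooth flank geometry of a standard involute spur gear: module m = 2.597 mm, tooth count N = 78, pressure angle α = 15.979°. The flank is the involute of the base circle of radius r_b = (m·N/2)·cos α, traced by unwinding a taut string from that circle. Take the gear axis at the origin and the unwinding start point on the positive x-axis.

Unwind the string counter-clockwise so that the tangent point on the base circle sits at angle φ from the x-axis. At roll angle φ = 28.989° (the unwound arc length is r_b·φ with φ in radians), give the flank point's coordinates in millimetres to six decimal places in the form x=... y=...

pitch radius r_p = m·N/2 = 2.597·78/2 = 101.283000
base radius r_b = r_p·cos α = 101.283000·cos 15.979° = 97.369694
roll angle φ = 28.989° = 0.50595350 rad
x = r_b·(cos φ + φ·sin φ) = 97.369694·(0.87471277 + 0.50595350·0.48464170) = 109.046163
y = r_b·(sin φ − φ·cos φ) = 97.369694·(0.48464170 − 0.50595350·0.87471277) = 4.097094

x=109.046163 y=4.097094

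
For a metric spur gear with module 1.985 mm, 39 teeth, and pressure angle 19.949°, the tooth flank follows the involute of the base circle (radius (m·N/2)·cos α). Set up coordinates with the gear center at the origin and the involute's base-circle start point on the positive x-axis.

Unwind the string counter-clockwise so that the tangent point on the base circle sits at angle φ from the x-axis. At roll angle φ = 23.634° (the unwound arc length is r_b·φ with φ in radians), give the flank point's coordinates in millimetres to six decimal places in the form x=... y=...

pitch radius r_p = m·N/2 = 1.985·39/2 = 38.707500
base radius r_b = r_p·cos α = 38.707500·cos 19.949° = 36.384922
roll angle φ = 23.634° = 0.41249112 rad
x = r_b·(cos φ + φ·sin φ) = 36.384922·(0.91612500 + 0.41249112·0.40089274) = 39.349918
y = r_b·(sin φ − φ·cos φ) = 36.384922·(0.40089274 − 0.41249112·0.91612500) = 0.836828

x=39.349918 y=0.836828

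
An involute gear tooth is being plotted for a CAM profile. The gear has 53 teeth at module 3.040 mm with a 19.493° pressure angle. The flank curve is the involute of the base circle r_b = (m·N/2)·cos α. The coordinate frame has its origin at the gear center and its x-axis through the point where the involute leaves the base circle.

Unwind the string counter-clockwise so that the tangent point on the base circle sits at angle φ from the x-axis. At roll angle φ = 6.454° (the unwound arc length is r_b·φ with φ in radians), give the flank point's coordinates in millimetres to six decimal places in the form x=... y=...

x=76.422757 y=0.036135

pitch radius r_p = m·N/2 = 3.040·53/2 = 80.560000
base radius r_b = r_p·cos α = 80.560000·cos 19.493° = 75.942483
roll angle φ = 6.454° = 0.11264355 rad
x = r_b·(cos φ + φ·sin φ) = 75.942483·(0.99366242 + 0.11264355·0.11240549) = 76.422757
y = r_b·(sin φ − φ·cos φ) = 75.942483·(0.11240549 − 0.11264355·0.99366242) = 0.036135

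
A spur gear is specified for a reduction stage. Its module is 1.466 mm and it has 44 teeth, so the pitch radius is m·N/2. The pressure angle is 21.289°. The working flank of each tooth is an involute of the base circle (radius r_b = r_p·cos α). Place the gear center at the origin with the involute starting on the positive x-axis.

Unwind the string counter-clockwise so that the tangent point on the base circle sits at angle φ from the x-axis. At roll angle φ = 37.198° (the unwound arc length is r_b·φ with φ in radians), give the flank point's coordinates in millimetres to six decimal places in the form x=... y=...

pitch radius r_p = m·N/2 = 1.466·44/2 = 32.252000
base radius r_b = r_p·cos α = 32.252000·cos 21.289° = 30.051154
roll angle φ = 37.198° = 0.64922758 rad
x = r_b·(cos φ + φ·sin φ) = 30.051154·(0.79655102 + 0.64922758·0.60457131) = 35.732487
y = r_b·(sin φ − φ·cos φ) = 30.051154·(0.60457131 − 0.64922758·0.79655102) = 2.627325

x=35.732487 y=2.627325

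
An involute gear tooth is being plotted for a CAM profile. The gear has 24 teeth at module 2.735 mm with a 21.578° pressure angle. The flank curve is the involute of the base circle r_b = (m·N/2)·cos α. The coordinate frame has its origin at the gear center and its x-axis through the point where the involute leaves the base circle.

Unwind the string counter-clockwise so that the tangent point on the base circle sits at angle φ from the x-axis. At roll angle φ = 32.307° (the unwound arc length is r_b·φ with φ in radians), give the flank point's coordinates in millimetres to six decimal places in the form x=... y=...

pitch radius r_p = m·N/2 = 2.735·24/2 = 32.820000
base radius r_b = r_p·cos α = 32.820000·cos 21.578° = 30.519901
roll angle φ = 32.307° = 0.56386352 rad
x = r_b·(cos φ + φ·sin φ) = 30.519901·(0.84519654 + 0.56386352·0.53445561) = 34.992793
y = r_b·(sin φ − φ·cos φ) = 30.519901·(0.53445561 − 0.56386352·0.84519654) = 1.766495

x=34.992793 y=1.766495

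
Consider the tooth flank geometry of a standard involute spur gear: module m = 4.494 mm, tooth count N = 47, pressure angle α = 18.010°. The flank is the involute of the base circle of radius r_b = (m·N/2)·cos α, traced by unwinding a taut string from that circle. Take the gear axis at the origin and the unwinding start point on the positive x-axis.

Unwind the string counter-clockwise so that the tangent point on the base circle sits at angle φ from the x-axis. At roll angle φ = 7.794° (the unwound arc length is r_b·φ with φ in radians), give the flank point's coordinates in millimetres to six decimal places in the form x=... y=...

x=101.359376 y=0.084114

pitch radius r_p = m·N/2 = 4.494·47/2 = 105.609000
base radius r_b = r_p·cos α = 105.609000·cos 18.010° = 100.434430
roll angle φ = 7.794° = 0.13603096 rad
x = r_b·(cos φ + φ·sin φ) = 100.434430·(0.99076205 + 0.13603096·0.13561182) = 101.359376
y = r_b·(sin φ − φ·cos φ) = 100.434430·(0.13561182 − 0.13603096·0.99076205) = 0.084114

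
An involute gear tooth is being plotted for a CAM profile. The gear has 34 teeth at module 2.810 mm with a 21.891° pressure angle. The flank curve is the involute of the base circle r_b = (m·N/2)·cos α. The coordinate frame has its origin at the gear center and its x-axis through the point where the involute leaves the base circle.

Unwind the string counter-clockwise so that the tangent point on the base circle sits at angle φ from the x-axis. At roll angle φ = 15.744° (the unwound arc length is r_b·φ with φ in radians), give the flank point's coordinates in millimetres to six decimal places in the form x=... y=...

x=45.967515 y=0.304248

pitch radius r_p = m·N/2 = 2.810·34/2 = 47.770000
base radius r_b = r_p·cos α = 47.770000·cos 21.891° = 44.325536
roll angle φ = 15.744° = 0.27478464 rad
x = r_b·(cos φ + φ·sin φ) = 44.325536·(0.96248366 + 0.27478464·0.27133966) = 45.967515
y = r_b·(sin φ − φ·cos φ) = 44.325536·(0.27133966 − 0.27478464·0.96248366) = 0.304248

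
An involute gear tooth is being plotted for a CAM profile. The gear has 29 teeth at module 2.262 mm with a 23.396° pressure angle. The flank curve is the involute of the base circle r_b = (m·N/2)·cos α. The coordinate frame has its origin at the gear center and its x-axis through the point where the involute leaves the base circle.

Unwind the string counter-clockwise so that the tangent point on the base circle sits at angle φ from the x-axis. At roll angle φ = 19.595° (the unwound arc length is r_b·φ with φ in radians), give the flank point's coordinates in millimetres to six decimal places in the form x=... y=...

pitch radius r_p = m·N/2 = 2.262·29/2 = 32.799000
base radius r_b = r_p·cos α = 32.799000·cos 23.396° = 30.102343
roll angle φ = 19.595° = 0.34199727 rad
x = r_b·(cos φ + φ·sin φ) = 30.102343·(0.94208672 + 0.34199727·0.33536936) = 31.811618
y = r_b·(sin φ − φ·cos φ) = 30.102343·(0.33536936 − 0.34199727·0.94208672) = 0.396697

x=31.811618 y=0.396697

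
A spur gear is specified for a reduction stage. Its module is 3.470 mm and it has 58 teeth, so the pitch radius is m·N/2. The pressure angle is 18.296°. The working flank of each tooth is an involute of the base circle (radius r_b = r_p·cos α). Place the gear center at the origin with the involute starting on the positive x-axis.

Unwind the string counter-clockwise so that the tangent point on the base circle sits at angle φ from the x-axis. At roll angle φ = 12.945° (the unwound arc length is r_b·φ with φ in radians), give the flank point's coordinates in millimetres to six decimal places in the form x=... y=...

x=97.950386 y=0.365424

pitch radius r_p = m·N/2 = 3.470·58/2 = 100.630000
base radius r_b = r_p·cos α = 100.630000·cos 18.296° = 95.542891
roll angle φ = 12.945° = 0.22593287 rad
x = r_b·(cos φ + φ·sin φ) = 95.542891·(0.97458555 + 0.22593287·0.22401562) = 97.950386
y = r_b·(sin φ − φ·cos φ) = 95.542891·(0.22401562 − 0.22593287·0.97458555) = 0.365424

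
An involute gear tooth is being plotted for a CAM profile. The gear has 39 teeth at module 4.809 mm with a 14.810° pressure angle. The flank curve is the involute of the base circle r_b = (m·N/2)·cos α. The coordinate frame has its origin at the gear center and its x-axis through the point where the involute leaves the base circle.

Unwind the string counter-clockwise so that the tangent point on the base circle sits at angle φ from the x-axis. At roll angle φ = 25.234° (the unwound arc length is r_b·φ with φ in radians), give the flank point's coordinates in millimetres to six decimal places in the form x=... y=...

x=99.030894 y=2.531852

pitch radius r_p = m·N/2 = 4.809·39/2 = 93.775500
base radius r_b = r_p·cos α = 93.775500·cos 14.810° = 90.660164
roll angle φ = 25.234° = 0.44041638 rad
x = r_b·(cos φ + φ·sin φ) = 90.660164·(0.90457423 + 0.44041638·0.42631615) = 99.030894
y = r_b·(sin φ − φ·cos φ) = 90.660164·(0.42631615 − 0.44041638·0.90457423) = 2.531852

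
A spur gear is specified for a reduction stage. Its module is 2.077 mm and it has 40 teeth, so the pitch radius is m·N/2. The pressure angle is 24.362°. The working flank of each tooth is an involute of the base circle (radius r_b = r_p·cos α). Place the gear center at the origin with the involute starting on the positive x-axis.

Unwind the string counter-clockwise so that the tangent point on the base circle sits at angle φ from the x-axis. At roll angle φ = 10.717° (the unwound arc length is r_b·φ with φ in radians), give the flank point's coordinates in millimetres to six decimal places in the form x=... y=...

pitch radius r_p = m·N/2 = 2.077·40/2 = 41.540000
base radius r_b = r_p·cos α = 41.540000·cos 24.362° = 37.841172
roll angle φ = 10.717° = 0.18704694 rad
x = r_b·(cos φ + φ·sin φ) = 37.841172·(0.98255766 + 0.18704694·0.18595815) = 38.497360
y = r_b·(sin φ − φ·cos φ) = 37.841172·(0.18595815 − 0.18704694·0.98255766) = 0.082257

x=38.497360 y=0.082257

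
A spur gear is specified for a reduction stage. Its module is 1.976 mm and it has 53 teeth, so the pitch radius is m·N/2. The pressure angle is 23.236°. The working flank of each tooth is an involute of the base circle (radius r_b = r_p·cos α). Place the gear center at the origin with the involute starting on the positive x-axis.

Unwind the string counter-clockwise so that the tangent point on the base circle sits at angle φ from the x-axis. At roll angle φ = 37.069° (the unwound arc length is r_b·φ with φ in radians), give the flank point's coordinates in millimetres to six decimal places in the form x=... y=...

x=57.157366 y=4.164377

pitch radius r_p = m·N/2 = 1.976·53/2 = 52.364000
base radius r_b = r_p·cos α = 52.364000·cos 23.236° = 48.116632
roll angle φ = 37.069° = 0.64697610 rad
x = r_b·(cos φ + φ·sin φ) = 48.116632·(0.79791018 + 0.64697610·0.60277637) = 57.157366
y = r_b·(sin φ − φ·cos φ) = 48.116632·(0.60277637 − 0.64697610·0.79791018) = 4.164377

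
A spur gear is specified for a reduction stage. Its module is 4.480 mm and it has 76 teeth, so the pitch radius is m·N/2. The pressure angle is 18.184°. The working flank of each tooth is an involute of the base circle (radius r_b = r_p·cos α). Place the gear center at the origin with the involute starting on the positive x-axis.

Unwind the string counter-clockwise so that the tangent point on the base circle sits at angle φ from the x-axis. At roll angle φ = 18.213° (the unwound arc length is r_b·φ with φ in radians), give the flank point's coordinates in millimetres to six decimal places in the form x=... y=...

x=169.704284 y=1.714245

pitch radius r_p = m·N/2 = 4.480·76/2 = 170.240000
base radius r_b = r_p·cos α = 170.240000·cos 18.184° = 161.738084
roll angle φ = 18.213° = 0.31787682 rad
x = r_b·(cos φ + φ·sin φ) = 161.738084·(0.94990116 + 0.31787682·0.31255045) = 169.704284
y = r_b·(sin φ − φ·cos φ) = 161.738084·(0.31255045 − 0.31787682·0.94990116) = 1.714245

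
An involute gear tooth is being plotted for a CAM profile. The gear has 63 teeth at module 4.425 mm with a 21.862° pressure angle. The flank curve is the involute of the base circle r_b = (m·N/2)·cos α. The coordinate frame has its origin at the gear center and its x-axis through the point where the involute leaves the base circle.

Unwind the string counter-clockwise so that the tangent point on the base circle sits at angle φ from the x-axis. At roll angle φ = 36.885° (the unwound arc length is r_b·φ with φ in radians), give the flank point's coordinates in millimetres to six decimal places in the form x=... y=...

pitch radius r_p = m·N/2 = 4.425·63/2 = 139.387500
base radius r_b = r_p·cos α = 139.387500·cos 21.862° = 129.363228
roll angle φ = 36.885° = 0.64376469 rad
x = r_b·(cos φ + φ·sin φ) = 129.363228·(0.79984182 + 0.64376469·0.60021085) = 153.455367
y = r_b·(sin φ − φ·cos φ) = 129.363228·(0.60021085 − 0.64376469·0.79984182) = 11.034803

x=153.455367 y=11.034803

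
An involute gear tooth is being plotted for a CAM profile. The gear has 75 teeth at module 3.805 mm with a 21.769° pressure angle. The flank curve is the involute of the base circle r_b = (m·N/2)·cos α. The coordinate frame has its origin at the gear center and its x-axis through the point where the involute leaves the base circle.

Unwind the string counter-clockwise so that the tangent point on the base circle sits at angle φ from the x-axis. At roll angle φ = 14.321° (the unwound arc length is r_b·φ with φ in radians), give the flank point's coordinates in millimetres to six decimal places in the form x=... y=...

pitch radius r_p = m·N/2 = 3.805·75/2 = 142.687500
base radius r_b = r_p·cos α = 142.687500·cos 21.769° = 132.511972
roll angle φ = 14.321° = 0.24994860 rad
x = r_b·(cos φ + φ·sin φ) = 132.511972·(0.96892514 + 0.24994860·0.24735416) = 136.586843
y = r_b·(sin φ − φ·cos φ) = 132.511972·(0.24735416 − 0.24994860·0.96892514) = 0.685441

x=136.586843 y=0.685441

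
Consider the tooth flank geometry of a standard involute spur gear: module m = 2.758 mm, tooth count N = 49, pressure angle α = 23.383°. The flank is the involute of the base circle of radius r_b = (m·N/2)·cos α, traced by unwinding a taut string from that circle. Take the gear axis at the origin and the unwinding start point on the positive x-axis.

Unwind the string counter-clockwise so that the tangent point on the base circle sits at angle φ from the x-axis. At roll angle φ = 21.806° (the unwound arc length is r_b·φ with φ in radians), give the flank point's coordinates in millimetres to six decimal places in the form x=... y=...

x=66.351997 y=1.123254

pitch radius r_p = m·N/2 = 2.758·49/2 = 67.571000
base radius r_b = r_p·cos α = 67.571000·cos 23.383° = 62.021557
roll angle φ = 21.806° = 0.38058650 rad
x = r_b·(cos φ + φ·sin φ) = 62.021557·(0.92844693 + 0.38058650·0.37146506) = 66.351997
y = r_b·(sin φ − φ·cos φ) = 62.021557·(0.37146506 − 0.38058650·0.92844693) = 1.123254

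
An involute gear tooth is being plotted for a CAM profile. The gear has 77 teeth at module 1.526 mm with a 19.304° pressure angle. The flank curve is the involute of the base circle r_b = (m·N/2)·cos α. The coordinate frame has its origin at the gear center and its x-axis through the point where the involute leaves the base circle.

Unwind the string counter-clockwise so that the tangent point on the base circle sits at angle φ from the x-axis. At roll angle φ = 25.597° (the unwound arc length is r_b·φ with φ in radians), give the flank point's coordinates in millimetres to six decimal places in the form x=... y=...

x=60.708191 y=1.615364

pitch radius r_p = m·N/2 = 1.526·77/2 = 58.751000
base radius r_b = r_p·cos α = 58.751000·cos 19.304° = 55.447894
roll angle φ = 25.597° = 0.44675193 rad
x = r_b·(cos φ + φ·sin φ) = 55.447894·(0.90185515 + 0.44675193·0.43203853) = 60.708191
y = r_b·(sin φ − φ·cos φ) = 55.447894·(0.43203853 − 0.44675193·0.90185515) = 1.615364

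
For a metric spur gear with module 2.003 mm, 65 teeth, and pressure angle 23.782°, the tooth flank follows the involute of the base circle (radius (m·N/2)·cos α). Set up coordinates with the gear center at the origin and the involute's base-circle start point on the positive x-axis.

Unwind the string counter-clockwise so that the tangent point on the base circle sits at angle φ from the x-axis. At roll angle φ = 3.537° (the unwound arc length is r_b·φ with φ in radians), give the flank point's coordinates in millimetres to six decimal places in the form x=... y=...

pitch radius r_p = m·N/2 = 2.003·65/2 = 65.097500
base radius r_b = r_p·cos α = 65.097500·cos 23.782° = 59.569837
roll angle φ = 3.537° = 0.06173230 rad
x = r_b·(cos φ + φ·sin φ) = 59.569837·(0.99809517 + 0.06173230·0.06169309) = 59.683235
y = r_b·(sin φ − φ·cos φ) = 59.569837·(0.06169309 − 0.06173230·0.99809517) = 0.004670

x=59.683235 y=0.004670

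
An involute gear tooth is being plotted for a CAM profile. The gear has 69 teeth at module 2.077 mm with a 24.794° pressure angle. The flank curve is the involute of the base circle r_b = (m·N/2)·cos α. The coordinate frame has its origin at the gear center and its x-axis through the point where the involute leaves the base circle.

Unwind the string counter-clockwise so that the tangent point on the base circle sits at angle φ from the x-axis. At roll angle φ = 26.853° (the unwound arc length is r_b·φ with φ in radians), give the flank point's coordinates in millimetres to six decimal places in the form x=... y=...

pitch radius r_p = m·N/2 = 2.077·69/2 = 71.656500
base radius r_b = r_p·cos α = 71.656500·cos 24.794° = 65.051304
roll angle φ = 26.853° = 0.46867326 rad
x = r_b·(cos φ + φ·sin φ) = 65.051304·(0.89216836 + 0.46867326·0.45170301) = 71.808150
y = r_b·(sin φ − φ·cos φ) = 65.051304·(0.45170301 − 0.46867326·0.89216836) = 2.183613

x=71.808150 y=2.183613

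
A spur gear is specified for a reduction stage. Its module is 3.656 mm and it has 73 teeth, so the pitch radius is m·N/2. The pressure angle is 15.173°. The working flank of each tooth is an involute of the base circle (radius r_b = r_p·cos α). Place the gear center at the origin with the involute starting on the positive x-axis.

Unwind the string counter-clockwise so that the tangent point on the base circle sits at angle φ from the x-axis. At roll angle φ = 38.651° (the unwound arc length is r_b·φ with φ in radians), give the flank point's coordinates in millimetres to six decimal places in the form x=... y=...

pitch radius r_p = m·N/2 = 3.656·73/2 = 133.444000
base radius r_b = r_p·cos α = 133.444000·cos 15.173° = 128.792134
roll angle φ = 38.651° = 0.67458721 rad
x = r_b·(cos φ + φ·sin φ) = 128.792134·(0.78096484 + 0.67458721·0.62457499) = 154.846157
y = r_b·(sin φ − φ·cos φ) = 128.792134·(0.62457499 − 0.67458721·0.78096484) = 12.588930

x=154.846157 y=12.588930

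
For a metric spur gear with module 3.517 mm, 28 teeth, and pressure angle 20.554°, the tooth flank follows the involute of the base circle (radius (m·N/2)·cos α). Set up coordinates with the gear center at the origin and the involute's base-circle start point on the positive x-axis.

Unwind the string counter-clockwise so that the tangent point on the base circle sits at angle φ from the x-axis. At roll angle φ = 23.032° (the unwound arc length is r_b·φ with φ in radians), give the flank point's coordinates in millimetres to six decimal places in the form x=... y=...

x=49.679428 y=0.982215

pitch radius r_p = m·N/2 = 3.517·28/2 = 49.238000
base radius r_b = r_p·cos α = 49.238000·cos 20.554° = 46.103593
roll angle φ = 23.032° = 0.40198423 rad
x = r_b·(cos φ + φ·sin φ) = 46.103593·(0.92028648 + 0.40198423·0.39124517) = 49.679428
y = r_b·(sin φ − φ·cos φ) = 46.103593·(0.39124517 − 0.40198423·0.92028648) = 0.982215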